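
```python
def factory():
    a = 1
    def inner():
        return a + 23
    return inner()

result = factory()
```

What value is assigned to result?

Step 1: factory() defines a = 1.
Step 2: inner() reads a = 1 from enclosing scope, returns 1 + 23 = 24.
Step 3: result = 24

The answer is 24.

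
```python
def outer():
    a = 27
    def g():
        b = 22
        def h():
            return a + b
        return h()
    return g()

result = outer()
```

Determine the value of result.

Step 1: outer() defines a = 27. g() defines b = 22.
Step 2: h() accesses both from enclosing scopes: a = 27, b = 22.
Step 3: result = 27 + 22 = 49

The answer is 49.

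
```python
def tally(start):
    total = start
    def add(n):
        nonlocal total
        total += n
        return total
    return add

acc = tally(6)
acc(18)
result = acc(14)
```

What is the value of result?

Step 1: tally(6) creates closure with total = 6.
Step 2: First acc(18): total = 6 + 18 = 24.
Step 3: Second acc(14): total = 24 + 14 = 38. result = 38

The answer is 38.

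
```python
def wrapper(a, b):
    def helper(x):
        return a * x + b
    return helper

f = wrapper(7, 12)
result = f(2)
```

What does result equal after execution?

Step 1: wrapper(7, 12) captures a = 7, b = 12.
Step 2: f(2) computes 7 * 2 + 12 = 26.
Step 3: result = 26

The answer is 26.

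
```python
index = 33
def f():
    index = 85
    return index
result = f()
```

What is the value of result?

Step 1: Global index = 33.
Step 2: f() creates local index = 85, shadowing the global.
Step 3: Returns local index = 85. result = 85

The answer is 85.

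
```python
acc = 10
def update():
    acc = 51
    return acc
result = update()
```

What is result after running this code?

Step 1: Global acc = 10.
Step 2: update() creates local acc = 51, shadowing the global.
Step 3: Returns local acc = 51. result = 51

The answer is 51.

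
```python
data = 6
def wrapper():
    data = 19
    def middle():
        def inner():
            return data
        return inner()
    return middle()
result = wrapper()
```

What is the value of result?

Step 1: wrapper() defines data = 19. middle() and inner() have no local data.
Step 2: inner() checks local (none), enclosing middle() (none), enclosing wrapper() and finds data = 19.
Step 3: result = 19

The answer is 19.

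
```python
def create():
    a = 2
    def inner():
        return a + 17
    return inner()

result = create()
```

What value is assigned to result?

Step 1: create() defines a = 2.
Step 2: inner() reads a = 2 from enclosing scope, returns 2 + 17 = 19.
Step 3: result = 19

The answer is 19.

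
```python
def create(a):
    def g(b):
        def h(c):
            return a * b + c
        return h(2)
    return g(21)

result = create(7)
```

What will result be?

Step 1: a = 7, b = 21, c = 2.
Step 2: h() computes a * b + c = 7 * 21 + 2 = 149.
Step 3: result = 149

The answer is 149.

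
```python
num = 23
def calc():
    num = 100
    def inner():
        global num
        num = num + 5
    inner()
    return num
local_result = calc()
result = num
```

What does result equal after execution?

Step 1: Global num = 23. calc() creates local num = 100.
Step 2: inner() declares global num and adds 5: global num = 23 + 5 = 28.
Step 3: calc() returns its local num = 100 (unaffected by inner).
Step 4: result = global num = 28

The answer is 28.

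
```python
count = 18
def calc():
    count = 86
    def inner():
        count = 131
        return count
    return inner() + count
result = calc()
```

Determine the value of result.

Step 1: calc() has local count = 86. inner() has local count = 131.
Step 2: inner() returns its local count = 131.
Step 3: calc() returns 131 + its own count (86) = 217

The answer is 217.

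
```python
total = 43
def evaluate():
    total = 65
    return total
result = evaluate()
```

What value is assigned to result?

Step 1: Global total = 43.
Step 2: evaluate() creates local total = 65, shadowing the global.
Step 3: Returns local total = 65. result = 65

The answer is 65.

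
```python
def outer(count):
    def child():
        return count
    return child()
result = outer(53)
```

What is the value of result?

Step 1: outer(53) binds parameter count = 53.
Step 2: child() looks up count in enclosing scope and finds the parameter count = 53.
Step 3: result = 53

The answer is 53.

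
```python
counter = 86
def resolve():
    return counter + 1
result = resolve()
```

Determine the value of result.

Step 1: counter = 86 is defined globally.
Step 2: resolve() looks up counter from global scope = 86, then computes 86 + 1 = 87.
Step 3: result = 87

The answer is 87.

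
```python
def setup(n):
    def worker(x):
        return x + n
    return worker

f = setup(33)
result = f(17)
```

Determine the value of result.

Step 1: setup(33) creates a closure that captures n = 33.
Step 2: f(17) calls the closure with x = 17, returning 17 + 33 = 50.
Step 3: result = 50

The answer is 50.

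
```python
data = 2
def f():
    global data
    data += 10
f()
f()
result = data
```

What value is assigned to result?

Step 1: data = 2.
Step 2: First f(): data = 2 + 10 = 12.
Step 3: Second f(): data = 12 + 10 = 22. result = 22

The answer is 22.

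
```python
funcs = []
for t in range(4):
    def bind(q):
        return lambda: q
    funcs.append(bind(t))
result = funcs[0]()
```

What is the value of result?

Step 1: bind(t) creates a new scope capturing q = t at call time.
Step 2: funcs[0] = bind(0), so its lambda captures q = 0.
Step 3: result = 0 (closure factory fixes late binding)

The answer is 0.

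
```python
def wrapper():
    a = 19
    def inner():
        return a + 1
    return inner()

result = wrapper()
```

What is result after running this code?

Step 1: wrapper() defines a = 19.
Step 2: inner() reads a = 19 from enclosing scope, returns 19 + 1 = 20.
Step 3: result = 20

The answer is 20.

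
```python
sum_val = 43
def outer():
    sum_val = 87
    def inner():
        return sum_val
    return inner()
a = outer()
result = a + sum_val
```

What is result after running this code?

Step 1: outer() has local sum_val = 87. inner() reads from enclosing.
Step 2: outer() returns 87. Global sum_val = 43 unchanged.
Step 3: result = 87 + 43 = 130

The answer is 130.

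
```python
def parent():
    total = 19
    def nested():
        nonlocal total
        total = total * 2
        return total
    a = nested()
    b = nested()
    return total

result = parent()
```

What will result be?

Step 1: total starts at 19.
Step 2: First nested(): total = 19 * 2 = 38.
Step 3: Second nested(): total = 38 * 2 = 76.
Step 4: result = 76

The answer is 76.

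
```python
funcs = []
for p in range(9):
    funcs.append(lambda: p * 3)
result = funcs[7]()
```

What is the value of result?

Step 1: All lambdas reference the same variable p (late binding).
Step 2: After the loop, p = 8. Every lambda returns p * 3.
Step 3: funcs[7]() = 8 * 3 = 24

The answer is 24.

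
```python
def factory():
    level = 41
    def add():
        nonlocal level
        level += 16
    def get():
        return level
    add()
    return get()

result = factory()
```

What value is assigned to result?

Step 1: level = 41. add() modifies it via nonlocal, get() reads it.
Step 2: add() makes level = 41 + 16 = 57.
Step 3: get() returns 57. result = 57

The answer is 57.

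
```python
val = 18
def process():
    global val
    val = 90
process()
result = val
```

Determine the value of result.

Step 1: val = 18 globally.
Step 2: process() declares global val and sets it to 90.
Step 3: After process(), global val = 90. result = 90

The answer is 90.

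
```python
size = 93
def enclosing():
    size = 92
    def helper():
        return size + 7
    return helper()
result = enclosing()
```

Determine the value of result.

Step 1: enclosing() shadows global size with size = 92.
Step 2: helper() finds size = 92 in enclosing scope, computes 92 + 7 = 99.
Step 3: result = 99

The answer is 99.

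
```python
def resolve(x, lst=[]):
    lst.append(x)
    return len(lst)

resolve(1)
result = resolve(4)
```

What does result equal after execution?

Step 1: Mutable default list persists between calls.
Step 2: First call: lst = [1], len = 1. Second call: lst = [1, 4], len = 2.
Step 3: result = 2

The answer is 2.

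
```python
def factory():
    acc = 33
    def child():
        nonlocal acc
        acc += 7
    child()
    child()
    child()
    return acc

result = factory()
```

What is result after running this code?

Step 1: acc starts at 33.
Step 2: child() is called 3 times, each adding 7.
Step 3: acc = 33 + 7 * 3 = 54

The answer is 54.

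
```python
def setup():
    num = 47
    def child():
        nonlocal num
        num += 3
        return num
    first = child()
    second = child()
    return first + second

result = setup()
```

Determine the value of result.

Step 1: num starts at 47.
Step 2: First call: num = 47 + 3 = 50, returns 50.
Step 3: Second call: num = 50 + 3 = 53, returns 53.
Step 4: result = 50 + 53 = 103

The answer is 103.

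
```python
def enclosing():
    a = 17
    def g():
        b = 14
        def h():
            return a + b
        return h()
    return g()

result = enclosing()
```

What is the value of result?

Step 1: enclosing() defines a = 17. g() defines b = 14.
Step 2: h() accesses both from enclosing scopes: a = 17, b = 14.
Step 3: result = 17 + 14 = 31

The answer is 31.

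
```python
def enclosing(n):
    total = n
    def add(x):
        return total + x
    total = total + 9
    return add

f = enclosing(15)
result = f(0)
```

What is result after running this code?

Step 1: enclosing(15) sets total = 15, then total = 15 + 9 = 24.
Step 2: Closures capture by reference, so add sees total = 24.
Step 3: f(0) returns 24 + 0 = 24

The answer is 24.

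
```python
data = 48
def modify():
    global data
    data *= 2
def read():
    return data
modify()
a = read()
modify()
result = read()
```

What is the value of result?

Step 1: data = 48.
Step 2: First modify(): data = 48 * 2 = 96.
Step 3: Second modify(): data = 96 * 2 = 192.
Step 4: read() returns 192

The answer is 192.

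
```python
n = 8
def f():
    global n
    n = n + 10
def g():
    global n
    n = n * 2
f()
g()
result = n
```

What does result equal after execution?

Step 1: n = 8.
Step 2: f() adds 10: n = 8 + 10 = 18.
Step 3: g() doubles: n = 18 * 2 = 36.
Step 4: result = 36

The answer is 36.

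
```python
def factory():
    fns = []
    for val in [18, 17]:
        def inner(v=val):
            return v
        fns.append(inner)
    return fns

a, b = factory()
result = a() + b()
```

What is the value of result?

Step 1: Default argument v=val captures val at each iteration.
Step 2: a() returns 18 (captured at first iteration), b() returns 17 (captured at second).
Step 3: result = 18 + 17 = 35

The answer is 35.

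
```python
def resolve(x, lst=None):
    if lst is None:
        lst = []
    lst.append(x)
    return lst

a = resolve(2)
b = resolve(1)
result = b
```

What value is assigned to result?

Step 1: None default with guard creates a NEW list each call.
Step 2: a = [2] (fresh list). b = [1] (another fresh list).
Step 3: result = [1] (this is the fix for mutable default)

The answer is [1].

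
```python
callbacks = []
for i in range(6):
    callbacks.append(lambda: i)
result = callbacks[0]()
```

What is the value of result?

Step 1: The loop creates 6 lambdas, all referencing the same variable i.
Step 2: After the loop, i = 5 (final value).
Step 3: callbacks[0]() looks up i at call time and finds 5. This is the late binding gotcha. result = 5

The answer is 5.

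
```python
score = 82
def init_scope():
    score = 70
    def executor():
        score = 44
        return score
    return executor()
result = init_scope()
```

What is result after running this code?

Step 1: Three scopes define score: global (82), init_scope (70), executor (44).
Step 2: executor() has its own local score = 44, which shadows both enclosing and global.
Step 3: result = 44 (local wins in LEGB)

The answer is 44.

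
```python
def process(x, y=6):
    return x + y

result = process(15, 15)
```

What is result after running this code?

Step 1: process(15, 15) overrides default y with 15.
Step 2: Returns 15 + 15 = 30.
Step 3: result = 30

The answer is 30.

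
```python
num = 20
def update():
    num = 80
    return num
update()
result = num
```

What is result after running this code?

Step 1: num = 20 globally.
Step 2: update() creates a LOCAL num = 80 (no global keyword!).
Step 3: The global num is unchanged. result = 20

The answer is 20.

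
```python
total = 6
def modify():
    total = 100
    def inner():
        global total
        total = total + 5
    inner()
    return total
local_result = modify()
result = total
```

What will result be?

Step 1: Global total = 6. modify() creates local total = 100.
Step 2: inner() declares global total and adds 5: global total = 6 + 5 = 11.
Step 3: modify() returns its local total = 100 (unaffected by inner).
Step 4: result = global total = 11

The answer is 11.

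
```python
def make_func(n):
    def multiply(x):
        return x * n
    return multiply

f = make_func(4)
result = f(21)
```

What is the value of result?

Step 1: make_func(4) returns multiply closure with n = 4.
Step 2: f(21) computes 21 * 4 = 84.
Step 3: result = 84

The answer is 84.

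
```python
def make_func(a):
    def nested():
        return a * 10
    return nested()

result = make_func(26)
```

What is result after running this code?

Step 1: make_func(26) binds parameter a = 26.
Step 2: nested() accesses a = 26 from enclosing scope.
Step 3: result = 26 * 10 = 260

The answer is 260.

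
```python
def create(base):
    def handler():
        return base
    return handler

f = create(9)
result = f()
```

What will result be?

Step 1: create(9) creates closure capturing base = 9.
Step 2: f() returns the captured base = 9.
Step 3: result = 9

The answer is 9.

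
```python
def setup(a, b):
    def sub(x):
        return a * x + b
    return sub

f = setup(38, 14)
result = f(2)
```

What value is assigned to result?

Step 1: setup(38, 14) captures a = 38, b = 14.
Step 2: f(2) computes 38 * 2 + 14 = 90.
Step 3: result = 90

The answer is 90.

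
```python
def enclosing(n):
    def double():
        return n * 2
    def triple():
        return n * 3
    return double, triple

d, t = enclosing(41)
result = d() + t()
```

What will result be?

Step 1: Both closures capture the same n = 41.
Step 2: d() = 41 * 2 = 82, t() = 41 * 3 = 123.
Step 3: result = 82 + 123 = 205

The answer is 205.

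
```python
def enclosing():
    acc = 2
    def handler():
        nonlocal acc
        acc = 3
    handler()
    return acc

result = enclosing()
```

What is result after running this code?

Step 1: enclosing() sets acc = 2.
Step 2: handler() uses nonlocal to reassign acc = 3.
Step 3: result = 3

The answer is 3.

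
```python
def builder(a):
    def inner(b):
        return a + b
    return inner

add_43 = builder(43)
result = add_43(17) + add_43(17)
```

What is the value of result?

Step 1: add_43 captures a = 43.
Step 2: add_43(17) = 43 + 17 = 60, called twice.
Step 3: result = 60 + 60 = 120

The answer is 120.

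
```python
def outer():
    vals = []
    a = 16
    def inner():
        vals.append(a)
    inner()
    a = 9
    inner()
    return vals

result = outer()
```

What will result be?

Step 1: a = 16. inner() appends current a to vals.
Step 2: First inner(): appends 16. Then a = 9.
Step 3: Second inner(): appends 9 (closure sees updated a). result = [16, 9]

The answer is [16, 9].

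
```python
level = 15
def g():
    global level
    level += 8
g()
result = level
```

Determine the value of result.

Step 1: level = 15 globally.
Step 2: g() modifies global level: level += 8 = 23.
Step 3: result = 23

The answer is 23.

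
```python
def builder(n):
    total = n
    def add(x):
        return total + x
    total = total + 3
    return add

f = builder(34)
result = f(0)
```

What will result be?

Step 1: builder(34) sets total = 34, then total = 34 + 3 = 37.
Step 2: Closures capture by reference, so add sees total = 37.
Step 3: f(0) returns 37 + 0 = 37

The answer is 37.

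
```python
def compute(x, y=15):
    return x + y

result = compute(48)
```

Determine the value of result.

Step 1: compute(48) uses default y = 15.
Step 2: Returns 48 + 15 = 63.
Step 3: result = 63

The answer is 63.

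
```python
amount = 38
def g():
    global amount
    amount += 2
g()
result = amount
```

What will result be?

Step 1: amount = 38 globally.
Step 2: g() modifies global amount: amount += 2 = 40.
Step 3: result = 40

The answer is 40.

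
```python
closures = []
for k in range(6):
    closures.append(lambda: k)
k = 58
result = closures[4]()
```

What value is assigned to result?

Step 1: Lambdas capture the variable k by reference, not by value.
Step 2: After the loop, k is reassigned to 58.
Step 3: closures[4]() looks up the current k = 58. result = 58

The answer is 58.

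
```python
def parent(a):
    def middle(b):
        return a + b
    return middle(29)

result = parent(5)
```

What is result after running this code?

Step 1: parent(5) passes a = 5.
Step 2: middle(29) has b = 29, reads a = 5 from enclosing.
Step 3: result = 5 + 29 = 34

The answer is 34.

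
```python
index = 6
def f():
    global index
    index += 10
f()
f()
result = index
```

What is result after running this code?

Step 1: index = 6.
Step 2: First f(): index = 6 + 10 = 16.
Step 3: Second f(): index = 16 + 10 = 26. result = 26

The answer is 26.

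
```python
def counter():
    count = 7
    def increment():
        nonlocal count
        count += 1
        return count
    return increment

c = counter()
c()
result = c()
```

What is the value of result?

Step 1: counter() creates closure with count = 7.
Step 2: Each c() call increments count via nonlocal. After 2 calls: 7 + 2 = 9.
Step 3: result = 9

The answer is 9.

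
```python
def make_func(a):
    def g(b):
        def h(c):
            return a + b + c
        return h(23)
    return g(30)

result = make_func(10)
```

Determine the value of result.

Step 1: a = 10, b = 30, c = 23 across three nested scopes.
Step 2: h() accesses all three via LEGB rule.
Step 3: result = 10 + 30 + 23 = 63

The answer is 63.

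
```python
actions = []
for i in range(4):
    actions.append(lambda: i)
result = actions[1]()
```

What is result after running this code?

Step 1: The loop creates 4 lambdas, all referencing the same variable i.
Step 2: After the loop, i = 3 (final value).
Step 3: actions[1]() looks up i at call time and finds 3. This is the late binding gotcha. result = 3

The answer is 3.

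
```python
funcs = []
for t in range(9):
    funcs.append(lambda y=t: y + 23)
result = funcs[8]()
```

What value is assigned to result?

Step 1: Default argument y=t captures t's value at definition time.
Step 2: funcs[8] was defined when t = 8, so y defaults to 8.
Step 3: result = 8 + 23 = 31 (default arg fixes the late binding issue)

The answer is 31.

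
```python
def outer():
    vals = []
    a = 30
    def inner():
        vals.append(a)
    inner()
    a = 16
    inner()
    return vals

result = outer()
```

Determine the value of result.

Step 1: a = 30. inner() appends current a to vals.
Step 2: First inner(): appends 30. Then a = 16.
Step 3: Second inner(): appends 16 (closure sees updated a). result = [30, 16]

The answer is [30, 16].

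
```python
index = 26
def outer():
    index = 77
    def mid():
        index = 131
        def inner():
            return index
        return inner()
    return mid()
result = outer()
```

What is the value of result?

Step 1: Three levels of shadowing: global 26, outer 77, mid 131.
Step 2: inner() finds index = 131 in enclosing mid() scope.
Step 3: result = 131

The answer is 131.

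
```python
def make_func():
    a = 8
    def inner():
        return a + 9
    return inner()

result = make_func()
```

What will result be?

Step 1: make_func() defines a = 8.
Step 2: inner() reads a = 8 from enclosing scope, returns 8 + 9 = 17.
Step 3: result = 17

The answer is 17.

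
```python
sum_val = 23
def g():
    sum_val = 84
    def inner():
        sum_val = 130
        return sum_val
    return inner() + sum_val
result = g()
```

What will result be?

Step 1: g() has local sum_val = 84. inner() has local sum_val = 130.
Step 2: inner() returns its local sum_val = 130.
Step 3: g() returns 130 + its own sum_val (84) = 214

The answer is 214.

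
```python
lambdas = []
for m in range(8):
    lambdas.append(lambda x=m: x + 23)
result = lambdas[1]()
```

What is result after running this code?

Step 1: Default argument x=m captures m's value at definition time.
Step 2: lambdas[1] was defined when m = 1, so x defaults to 1.
Step 3: result = 1 + 23 = 24 (default arg fixes the late binding issue)

The answer is 24.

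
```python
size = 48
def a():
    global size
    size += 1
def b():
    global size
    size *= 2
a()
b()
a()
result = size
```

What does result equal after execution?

Step 1: size = 48.
Step 2: a(): size = 48 + 1 = 49.
Step 3: b(): size = 49 * 2 = 98.
Step 4: a(): size = 98 + 1 = 99

The answer is 99.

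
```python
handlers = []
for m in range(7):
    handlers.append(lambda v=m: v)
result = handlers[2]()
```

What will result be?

Step 1: Default argument v=m captures m's value at each iteration.
Step 2: handlers[2] captured v = 2 when m was 2.
Step 3: result = 2

The answer is 2.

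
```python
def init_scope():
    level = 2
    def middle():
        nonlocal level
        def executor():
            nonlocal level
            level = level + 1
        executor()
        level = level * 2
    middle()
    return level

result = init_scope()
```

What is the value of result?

Step 1: level = 2.
Step 2: executor() adds 1: level = 2 + 1 = 3.
Step 3: middle() doubles: level = 3 * 2 = 6.
Step 4: result = 6

The answer is 6.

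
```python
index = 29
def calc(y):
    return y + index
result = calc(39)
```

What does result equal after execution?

Step 1: index = 29 is defined globally.
Step 2: calc(39) uses parameter y = 39 and looks up index from global scope = 29.
Step 3: result = 39 + 29 = 68

The answer is 68.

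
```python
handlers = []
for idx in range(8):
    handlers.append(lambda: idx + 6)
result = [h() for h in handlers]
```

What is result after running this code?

Step 1: All lambdas capture idx by reference. After the loop, idx = 7.
Step 2: Each call returns 7 + 6 = 13.
Step 3: result = [13, 13, 13, 13, 13, 13, 13, 13]

The answer is [13, 13, 13, 13, 13, 13, 13, 13].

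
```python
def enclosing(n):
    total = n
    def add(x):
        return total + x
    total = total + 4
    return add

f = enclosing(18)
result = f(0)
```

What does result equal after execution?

Step 1: enclosing(18) sets total = 18, then total = 18 + 4 = 22.
Step 2: Closures capture by reference, so add sees total = 22.
Step 3: f(0) returns 22 + 0 = 22

The answer is 22.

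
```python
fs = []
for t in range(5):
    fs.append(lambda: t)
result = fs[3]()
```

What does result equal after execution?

Step 1: The loop creates 5 lambdas, all referencing the same variable t.
Step 2: After the loop, t = 4 (final value).
Step 3: fs[3]() looks up t at call time and finds 4. This is the late binding gotcha. result = 4

The answer is 4.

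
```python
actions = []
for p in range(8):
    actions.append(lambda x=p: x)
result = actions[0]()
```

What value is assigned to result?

Step 1: Default argument x=p captures p's value at each iteration.
Step 2: actions[0] captured x = 0 when p was 0.
Step 3: result = 0

The answer is 0.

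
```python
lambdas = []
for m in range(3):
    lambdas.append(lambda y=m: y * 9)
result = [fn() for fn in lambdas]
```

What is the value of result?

Step 1: Default arg y=m captures m at each iteration.
Step 2: lambdas[k] has y defaulting to k, returns k * 9.
Step 3: result = [0, 9, 18]

The answer is [0, 9, 18].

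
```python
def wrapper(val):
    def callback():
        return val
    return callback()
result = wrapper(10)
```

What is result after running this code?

Step 1: wrapper(10) binds parameter val = 10.
Step 2: callback() looks up val in enclosing scope and finds the parameter val = 10.
Step 3: result = 10

The answer is 10.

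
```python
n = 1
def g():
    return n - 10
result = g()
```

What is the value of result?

Step 1: n = 1 is defined globally.
Step 2: g() looks up n from global scope = 1, then computes 1 - 10 = -9.
Step 3: result = -9

The answer is -9.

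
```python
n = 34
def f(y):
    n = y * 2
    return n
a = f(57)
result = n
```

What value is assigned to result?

Step 1: Global n = 34.
Step 2: f(57) creates local n = 57 * 2 = 114.
Step 3: Global n unchanged because no global keyword. result = 34

The answer is 34.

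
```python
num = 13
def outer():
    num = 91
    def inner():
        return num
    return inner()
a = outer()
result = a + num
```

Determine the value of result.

Step 1: outer() has local num = 91. inner() reads from enclosing.
Step 2: outer() returns 91. Global num = 13 unchanged.
Step 3: result = 91 + 13 = 104

The answer is 104.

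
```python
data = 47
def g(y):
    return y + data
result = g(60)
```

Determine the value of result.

Step 1: data = 47 is defined globally.
Step 2: g(60) uses parameter y = 60 and looks up data from global scope = 47.
Step 3: result = 60 + 47 = 107

The answer is 107.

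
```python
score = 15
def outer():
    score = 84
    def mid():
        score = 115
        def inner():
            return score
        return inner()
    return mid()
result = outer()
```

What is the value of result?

Step 1: Three levels of shadowing: global 15, outer 84, mid 115.
Step 2: inner() finds score = 115 in enclosing mid() scope.
Step 3: result = 115

The answer is 115.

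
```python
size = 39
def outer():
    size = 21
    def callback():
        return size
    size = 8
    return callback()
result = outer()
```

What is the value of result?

Step 1: outer() sets size = 21, then later size = 8.
Step 2: callback() is called after size is reassigned to 8. Closures capture variables by reference, not by value.
Step 3: result = 8

The answer is 8.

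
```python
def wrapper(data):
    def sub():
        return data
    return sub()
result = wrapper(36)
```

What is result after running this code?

Step 1: wrapper(36) binds parameter data = 36.
Step 2: sub() looks up data in enclosing scope and finds the parameter data = 36.
Step 3: result = 36

The answer is 36.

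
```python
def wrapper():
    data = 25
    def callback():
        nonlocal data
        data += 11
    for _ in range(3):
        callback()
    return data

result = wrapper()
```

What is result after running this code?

Step 1: data = 25.
Step 2: callback() is called 3 times in a loop, each adding 11 via nonlocal.
Step 3: data = 25 + 11 * 3 = 58

The answer is 58.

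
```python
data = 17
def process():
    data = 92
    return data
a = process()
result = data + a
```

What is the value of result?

Step 1: Global data = 17. process() returns local data = 92.
Step 2: a = 92. Global data still = 17.
Step 3: result = 17 + 92 = 109

The answer is 109.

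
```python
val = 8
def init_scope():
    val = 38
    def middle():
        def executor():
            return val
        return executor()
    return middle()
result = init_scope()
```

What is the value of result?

Step 1: init_scope() defines val = 38. middle() and executor() have no local val.
Step 2: executor() checks local (none), enclosing middle() (none), enclosing init_scope() and finds val = 38.
Step 3: result = 38

The answer is 38.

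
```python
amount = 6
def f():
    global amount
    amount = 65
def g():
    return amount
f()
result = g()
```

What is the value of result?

Step 1: amount = 6.
Step 2: f() sets global amount = 65.
Step 3: g() reads global amount = 65. result = 65

The answer is 65.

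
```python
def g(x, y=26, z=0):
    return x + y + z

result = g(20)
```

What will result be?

Step 1: g(20) uses defaults y = 26, z = 0.
Step 2: Returns 20 + 26 + 0 = 46.
Step 3: result = 46

The answer is 46.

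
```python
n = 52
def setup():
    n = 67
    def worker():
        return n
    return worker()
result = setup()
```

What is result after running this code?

Step 1: n = 52 globally, but setup() defines n = 67 locally.
Step 2: worker() looks up n. Not in local scope, so checks enclosing scope (setup) and finds n = 67.
Step 3: result = 67

The answer is 67.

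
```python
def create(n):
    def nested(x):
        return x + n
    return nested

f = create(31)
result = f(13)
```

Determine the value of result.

Step 1: create(31) creates a closure that captures n = 31.
Step 2: f(13) calls the closure with x = 13, returning 13 + 31 = 44.
Step 3: result = 44

The answer is 44.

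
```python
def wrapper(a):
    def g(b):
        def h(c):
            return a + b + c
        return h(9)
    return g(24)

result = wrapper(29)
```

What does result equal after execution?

Step 1: a = 29, b = 24, c = 9 across three nested scopes.
Step 2: h() accesses all three via LEGB rule.
Step 3: result = 29 + 24 + 9 = 62

The answer is 62.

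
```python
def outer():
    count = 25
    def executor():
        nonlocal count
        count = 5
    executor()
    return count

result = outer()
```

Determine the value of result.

Step 1: outer() sets count = 25.
Step 2: executor() uses nonlocal to reassign count = 5.
Step 3: result = 5

The answer is 5.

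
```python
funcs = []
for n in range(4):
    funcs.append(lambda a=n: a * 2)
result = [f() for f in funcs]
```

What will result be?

Step 1: Default arg a=n captures n at each iteration.
Step 2: funcs[k] has a defaulting to k, returns k * 2.
Step 3: result = [0, 2, 4, 6]

The answer is [0, 2, 4, 6].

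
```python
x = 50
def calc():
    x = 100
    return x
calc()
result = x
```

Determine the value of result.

Step 1: x = 50 globally.
Step 2: calc() creates a LOCAL x = 100 (no global keyword!).
Step 3: The global x is unchanged. result = 50

The answer is 50.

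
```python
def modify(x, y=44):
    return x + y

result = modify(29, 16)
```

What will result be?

Step 1: modify(29, 16) overrides default y with 16.
Step 2: Returns 29 + 16 = 45.
Step 3: result = 45

The answer is 45.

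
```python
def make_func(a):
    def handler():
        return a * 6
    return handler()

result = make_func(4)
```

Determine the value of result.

Step 1: make_func(4) binds parameter a = 4.
Step 2: handler() accesses a = 4 from enclosing scope.
Step 3: result = 4 * 6 = 24

The answer is 24.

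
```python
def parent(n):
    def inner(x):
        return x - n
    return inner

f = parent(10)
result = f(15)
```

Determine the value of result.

Step 1: parent(10) creates a closure capturing n = 10.
Step 2: f(15) computes 15 - 10 = 5.
Step 3: result = 5

The answer is 5.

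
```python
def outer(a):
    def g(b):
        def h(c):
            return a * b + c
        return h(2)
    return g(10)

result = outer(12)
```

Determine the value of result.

Step 1: a = 12, b = 10, c = 2.
Step 2: h() computes a * b + c = 12 * 10 + 2 = 122.
Step 3: result = 122

The answer is 122.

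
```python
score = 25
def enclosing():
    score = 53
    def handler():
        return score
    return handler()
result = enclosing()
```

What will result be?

Step 1: score = 25 globally, but enclosing() defines score = 53 locally.
Step 2: handler() looks up score. Not in local scope, so checks enclosing scope (enclosing) and finds score = 53.
Step 3: result = 53

The answer is 53.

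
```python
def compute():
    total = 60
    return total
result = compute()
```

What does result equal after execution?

Step 1: compute() defines total = 60 in its local scope.
Step 2: return total finds the local variable total = 60.
Step 3: result = 60

The answer is 60.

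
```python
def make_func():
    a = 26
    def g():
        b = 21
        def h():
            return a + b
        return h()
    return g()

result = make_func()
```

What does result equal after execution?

Step 1: make_func() defines a = 26. g() defines b = 21.
Step 2: h() accesses both from enclosing scopes: a = 26, b = 21.
Step 3: result = 26 + 21 = 47

The answer is 47.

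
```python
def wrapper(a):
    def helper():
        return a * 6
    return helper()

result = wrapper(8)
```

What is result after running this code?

Step 1: wrapper(8) binds parameter a = 8.
Step 2: helper() accesses a = 8 from enclosing scope.
Step 3: result = 8 * 6 = 48

The answer is 48.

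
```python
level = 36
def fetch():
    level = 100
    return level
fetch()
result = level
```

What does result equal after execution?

Step 1: Global level = 36.
Step 2: fetch() creates local level = 100 (shadow, not modification).
Step 3: After fetch() returns, global level is unchanged. result = 36

The answer is 36.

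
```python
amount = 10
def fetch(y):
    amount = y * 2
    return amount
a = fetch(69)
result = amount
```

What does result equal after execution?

Step 1: Global amount = 10.
Step 2: fetch(69) creates local amount = 69 * 2 = 138.
Step 3: Global amount unchanged because no global keyword. result = 10

The answer is 10.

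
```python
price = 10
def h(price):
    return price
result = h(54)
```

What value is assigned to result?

Step 1: Global price = 10.
Step 2: h(54) takes parameter price = 54, which shadows the global.
Step 3: result = 54

The answer is 54.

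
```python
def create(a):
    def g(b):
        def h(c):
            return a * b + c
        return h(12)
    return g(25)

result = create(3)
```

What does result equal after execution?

Step 1: a = 3, b = 25, c = 12.
Step 2: h() computes a * b + c = 3 * 25 + 12 = 87.
Step 3: result = 87

The answer is 87.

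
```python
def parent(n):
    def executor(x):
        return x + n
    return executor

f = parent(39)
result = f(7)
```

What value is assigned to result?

Step 1: parent(39) creates a closure that captures n = 39.
Step 2: f(7) calls the closure with x = 7, returning 7 + 39 = 46.
Step 3: result = 46

The answer is 46.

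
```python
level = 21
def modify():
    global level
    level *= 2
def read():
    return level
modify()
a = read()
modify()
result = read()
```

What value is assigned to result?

Step 1: level = 21.
Step 2: First modify(): level = 21 * 2 = 42.
Step 3: Second modify(): level = 42 * 2 = 84.
Step 4: read() returns 84

The answer is 84.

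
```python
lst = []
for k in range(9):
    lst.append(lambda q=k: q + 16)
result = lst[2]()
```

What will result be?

Step 1: Default argument q=k captures k's value at definition time.
Step 2: lst[2] was defined when k = 2, so q defaults to 2.
Step 3: result = 2 + 16 = 18 (default arg fixes the late binding issue)

The answer is 18.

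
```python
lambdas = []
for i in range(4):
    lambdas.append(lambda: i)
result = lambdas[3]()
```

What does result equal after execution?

Step 1: The loop creates 4 lambdas, all referencing the same variable i.
Step 2: After the loop, i = 3 (final value).
Step 3: lambdas[3]() looks up i at call time and finds 3. This is the late binding gotcha. result = 3

The answer is 3.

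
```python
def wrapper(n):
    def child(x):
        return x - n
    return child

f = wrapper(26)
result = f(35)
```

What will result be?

Step 1: wrapper(26) creates a closure capturing n = 26.
Step 2: f(35) computes 35 - 26 = 9.
Step 3: result = 9

The answer is 9.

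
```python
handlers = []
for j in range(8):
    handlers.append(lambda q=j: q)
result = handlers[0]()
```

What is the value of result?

Step 1: Default argument q=j captures j's value at each iteration.
Step 2: handlers[0] captured q = 0 when j was 0.
Step 3: result = 0

The answer is 0.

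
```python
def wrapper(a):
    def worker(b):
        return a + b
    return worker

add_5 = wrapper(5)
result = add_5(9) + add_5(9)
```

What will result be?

Step 1: add_5 captures a = 5.
Step 2: add_5(9) = 5 + 9 = 14, called twice.
Step 3: result = 14 + 14 = 28

The answer is 28.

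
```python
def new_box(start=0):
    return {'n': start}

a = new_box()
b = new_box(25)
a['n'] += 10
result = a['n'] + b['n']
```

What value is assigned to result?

Step 1: new_box() returns a new dict each call (immutable default 0).
Step 2: a = {'n': 0}, b = {'n': 25}.
Step 3: a['n'] += 10 = 10. result = 10 + 25 = 35

The answer is 35.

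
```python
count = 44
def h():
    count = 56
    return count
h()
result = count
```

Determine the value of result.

Step 1: count = 44 globally.
Step 2: h() creates a LOCAL count = 56 (no global keyword!).
Step 3: The global count is unchanged. result = 44

The answer is 44.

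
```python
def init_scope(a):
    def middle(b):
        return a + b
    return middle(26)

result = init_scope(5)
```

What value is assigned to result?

Step 1: init_scope(5) passes a = 5.
Step 2: middle(26) has b = 26, reads a = 5 from enclosing.
Step 3: result = 5 + 26 = 31

The answer is 31.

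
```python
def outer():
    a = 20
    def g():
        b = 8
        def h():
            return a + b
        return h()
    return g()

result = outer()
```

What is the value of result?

Step 1: outer() defines a = 20. g() defines b = 8.
Step 2: h() accesses both from enclosing scopes: a = 20, b = 8.
Step 3: result = 20 + 8 = 28

The answer is 28.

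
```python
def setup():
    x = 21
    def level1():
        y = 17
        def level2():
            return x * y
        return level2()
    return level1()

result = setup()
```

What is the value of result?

Step 1: x = 21 in setup. y = 17 in level1.
Step 2: level2() reads x = 21 and y = 17 from enclosing scopes.
Step 3: result = 21 * 17 = 357

The answer is 357.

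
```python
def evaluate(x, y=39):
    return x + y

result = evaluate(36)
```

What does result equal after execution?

Step 1: evaluate(36) uses default y = 39.
Step 2: Returns 36 + 39 = 75.
Step 3: result = 75

The answer is 75.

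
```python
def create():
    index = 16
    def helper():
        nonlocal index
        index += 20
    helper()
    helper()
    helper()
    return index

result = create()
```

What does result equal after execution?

Step 1: index starts at 16.
Step 2: helper() is called 3 times, each adding 20.
Step 3: index = 16 + 20 * 3 = 76

The answer is 76.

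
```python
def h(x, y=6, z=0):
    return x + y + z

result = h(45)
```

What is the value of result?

Step 1: h(45) uses defaults y = 6, z = 0.
Step 2: Returns 45 + 6 + 0 = 51.
Step 3: result = 51

The answer is 51.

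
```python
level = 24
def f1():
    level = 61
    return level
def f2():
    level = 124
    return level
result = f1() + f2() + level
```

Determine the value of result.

Step 1: Each function shadows global level with its own local.
Step 2: f1() returns 61, f2() returns 124.
Step 3: Global level = 24 is unchanged. result = 61 + 124 + 24 = 209

The answer is 209.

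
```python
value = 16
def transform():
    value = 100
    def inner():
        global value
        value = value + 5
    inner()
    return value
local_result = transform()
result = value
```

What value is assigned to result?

Step 1: Global value = 16. transform() creates local value = 100.
Step 2: inner() declares global value and adds 5: global value = 16 + 5 = 21.
Step 3: transform() returns its local value = 100 (unaffected by inner).
Step 4: result = global value = 21

The answer is 21.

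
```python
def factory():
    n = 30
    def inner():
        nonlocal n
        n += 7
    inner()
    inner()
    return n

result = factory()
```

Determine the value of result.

Step 1: n starts at 30.
Step 2: inner() is called 2 times, each adding 7.
Step 3: n = 30 + 7 * 2 = 44

The answer is 44.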